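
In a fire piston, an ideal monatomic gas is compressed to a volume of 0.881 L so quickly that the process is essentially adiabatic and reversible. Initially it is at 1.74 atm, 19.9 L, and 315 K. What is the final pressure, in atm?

Since PV^γ is constant along a reversible adiabat, P₂ = P₁ (V₁/V₂)^γ.
γ = 5/3 for a monatomic ideal gas.
P₂ = 1.74 × (19.9/0.881)^(5/3) = 314.1 atm.

P₂ ≈ 314 atm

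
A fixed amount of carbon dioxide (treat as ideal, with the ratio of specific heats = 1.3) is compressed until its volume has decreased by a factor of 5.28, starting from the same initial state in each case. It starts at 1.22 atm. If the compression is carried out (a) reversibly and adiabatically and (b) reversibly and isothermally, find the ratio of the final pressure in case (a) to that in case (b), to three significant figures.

Isothermal: P_b = P₁(V₁/V₂) = 1.22×5.28.
Adiabatic: P_a = P₁(V₁/V₂)^γ = 1.22×5.28^(1.3).
P_a/P_b = (V₁/V₂)^(γ−1) = 5.28^(0.3) = 1.647.

P_adiabatic / P_isothermal ≈ 1.65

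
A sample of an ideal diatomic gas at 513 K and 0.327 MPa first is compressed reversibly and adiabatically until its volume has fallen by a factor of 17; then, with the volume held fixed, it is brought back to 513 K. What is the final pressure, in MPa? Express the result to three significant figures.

P₃ ≈ 5.56 MPa

For a diatomic ideal gas γ = 7/5.
Adiabatic step (PV^γ = const): P₂ = 0.327×17^(7/5) = 17.27 MPa; T₂ = 513×17^(2/5) = 1593 K.
Isochoric: P₃ = P₂(T₃/T₂) = 17.27 × (513/1593) = 5.559 MPa.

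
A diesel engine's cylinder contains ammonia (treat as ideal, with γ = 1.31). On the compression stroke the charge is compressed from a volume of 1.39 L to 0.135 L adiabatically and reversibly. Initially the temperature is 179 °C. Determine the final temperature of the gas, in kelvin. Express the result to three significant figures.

T₂ ≈ 932 K

Adiabatic: T₁V₁^(γ−1) = T₂V₂^(γ−1) ⇒ T₂ = T₁ (V₁/V₂)^(γ−1).
T₁ = 179 °C = 452.1 K.
T₂ = 452.1 × (1.39/0.135)^(0.31) = 931.6 K.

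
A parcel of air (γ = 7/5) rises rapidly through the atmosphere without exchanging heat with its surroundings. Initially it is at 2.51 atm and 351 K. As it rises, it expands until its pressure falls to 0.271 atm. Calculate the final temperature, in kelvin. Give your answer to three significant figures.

Along an adiabat T P^((1−γ)/γ) is constant, so T₂ = T₁ (P₂/P₁)^((γ−1)/γ).
T₂ = 351 × (0.271/2.51)^(2/7) = 185.8 K.

T₂ ≈ 186 K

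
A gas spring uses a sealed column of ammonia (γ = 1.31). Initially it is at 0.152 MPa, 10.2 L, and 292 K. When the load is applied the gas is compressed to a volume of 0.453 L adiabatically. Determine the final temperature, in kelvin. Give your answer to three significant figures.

T₂ ≈ 767 K

For a reversible adiabat TV^(γ−1) is constant, so T₂ = T₁ (V₁/V₂)^(γ−1).
T₂ = 292 × (10.2/0.453)^(0.31) = 766.8 K.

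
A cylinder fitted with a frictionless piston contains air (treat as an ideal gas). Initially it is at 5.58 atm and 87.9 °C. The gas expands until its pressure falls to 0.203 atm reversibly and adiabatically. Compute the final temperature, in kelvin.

Adiabatic: T₂/T₁ = (P₂/P₁)^((γ−1)/γ).
For a diatomic ideal gas γ = 7/5, so (γ−1)/γ = 2/7.
T₁ = 87.9 °C = 361 K.
T₂ = 361 × (0.203/5.58)^(2/7) = 140.1 K.

T₂ ≈ 140 K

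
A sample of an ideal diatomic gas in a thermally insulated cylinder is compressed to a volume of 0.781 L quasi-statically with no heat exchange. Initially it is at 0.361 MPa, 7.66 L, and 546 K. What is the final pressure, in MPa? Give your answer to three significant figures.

Adiabatic: P₁V₁^γ = P₂V₂^γ ⇒ P₂ = P₁ (V₁/V₂)^γ.
γ = 7/5 for a diatomic ideal gas.
P₂ = 0.361 × (7.66/0.781)^(7/5) = 8.825 MPa.

P₂ ≈ 8.83 MPa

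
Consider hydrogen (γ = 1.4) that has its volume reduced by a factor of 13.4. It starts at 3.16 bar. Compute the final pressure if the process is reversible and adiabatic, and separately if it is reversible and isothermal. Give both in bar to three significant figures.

adiabatic: 120 bar; isothermal: 42.3 bar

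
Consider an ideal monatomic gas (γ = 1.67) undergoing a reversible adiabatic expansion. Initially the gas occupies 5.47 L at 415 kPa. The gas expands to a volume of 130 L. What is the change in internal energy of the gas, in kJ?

P₂ = P₁(V₁/V₂)^γ = 415×(5.47/130)^(1.67) = 2.09 kPa.
For a reversible adiabat, W_by_gas = (P₁V₁ − P₂V₂)/(γ−1).
W_by = (415000×0.00547 − 2090×0.13) / (0.67) = 2983 J.
Q = 0 ⇒ ΔU = −W_by = -2983 J.

ΔU ≈ -2.98 kJ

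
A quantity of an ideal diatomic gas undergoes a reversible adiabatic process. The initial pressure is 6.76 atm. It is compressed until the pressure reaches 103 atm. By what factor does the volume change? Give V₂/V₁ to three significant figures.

V₂/V₁ ≈ 0.143

From PV^γ = const, V₂/V₁ = (P₁/P₂)^(1/γ).
For a diatomic ideal gas γ = 7/5.
V₂/V₁ = (6.76/103)^(5/7) = 0.1429.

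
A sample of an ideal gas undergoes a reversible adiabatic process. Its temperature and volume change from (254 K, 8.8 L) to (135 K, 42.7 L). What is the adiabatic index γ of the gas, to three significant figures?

γ ≈ 1.40

TV^(γ−1) = const ⇒ γ − 1 = ln(T₂/T₁) / ln(V₁/V₂).
γ = 1 + ln(135/254) / ln(8.8/42.7) = 1.4.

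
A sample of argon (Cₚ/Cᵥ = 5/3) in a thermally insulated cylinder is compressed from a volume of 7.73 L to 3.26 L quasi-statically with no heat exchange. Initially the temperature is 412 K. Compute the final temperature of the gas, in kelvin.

T₂ ≈ 733 K

Adiabatic: T₁V₁^(γ−1) = T₂V₂^(γ−1) ⇒ T₂ = T₁ (V₁/V₂)^(γ−1).
T₂ = 412 × (7.73/3.26)^(2/3) = 732.6 K.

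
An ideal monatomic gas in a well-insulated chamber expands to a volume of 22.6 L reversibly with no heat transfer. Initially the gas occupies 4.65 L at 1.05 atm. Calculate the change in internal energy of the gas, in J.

ΔU ≈ -483 J

γ = 5/3 for a monatomic ideal gas.
P₂ = P₁(V₁/V₂)^γ = 1.05×(4.65/22.6)^(5/3) = 0.07529 atm.
For a reversible adiabat, W_by_gas = (P₁V₁ − P₂V₂)/(γ−1).
W_by = (106400×0.00465 − 7629×0.0226) / (2/3) = 483.4 J.
Q = 0 ⇒ ΔU = −W_by = -483.4 J.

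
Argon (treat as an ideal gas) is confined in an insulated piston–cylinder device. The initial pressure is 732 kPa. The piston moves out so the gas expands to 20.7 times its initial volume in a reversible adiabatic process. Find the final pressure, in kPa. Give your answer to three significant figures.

Adiabatic: P₁V₁^γ = P₂V₂^γ ⇒ P₂ = P₁ (V₁/V₂)^γ.
For a monatomic ideal gas γ = 5/3.
P₂ = 732 × (1/20.7)^(5/3) = 4.691 kPa.

P₂ ≈ 4.69 kPa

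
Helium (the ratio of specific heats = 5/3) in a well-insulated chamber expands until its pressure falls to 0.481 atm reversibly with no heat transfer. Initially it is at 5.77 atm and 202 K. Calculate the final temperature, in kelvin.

Along an adiabat T P^((1−γ)/γ) is constant, so T₂ = T₁ (P₂/P₁)^((γ−1)/γ).
T₂ = 202 × (0.481/5.77)^(2/5) = 74.77 K.

T₂ ≈ 74.8 K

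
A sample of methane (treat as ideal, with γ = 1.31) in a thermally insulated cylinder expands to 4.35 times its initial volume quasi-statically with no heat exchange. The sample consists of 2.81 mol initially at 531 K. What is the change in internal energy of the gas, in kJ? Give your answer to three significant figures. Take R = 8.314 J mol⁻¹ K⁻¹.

ΔU ≈ -14.6 kJ

For a reversible adiabat TV^(γ−1) is constant, so T₂ = T₁ (V₁/V₂)^(γ−1).
T₂ = 531 × (1/4.35)^(0.31) = 336.6 K.
Q = 0, so ΔU = W_on_gas = nCᵥΔT with Cᵥ = R/(γ−1) = 26.82 J/(mol·K).
ΔU = 2.81 × 26.82 × (336.6 − 531) = -14650 J.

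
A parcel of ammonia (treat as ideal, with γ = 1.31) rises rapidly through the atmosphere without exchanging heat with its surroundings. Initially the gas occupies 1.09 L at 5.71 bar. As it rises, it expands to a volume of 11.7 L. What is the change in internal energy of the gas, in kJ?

ΔU ≈ -1.05 kJ

P₂ = P₁(V₁/V₂)^γ = 5.71×(1.09/11.7)^(1.31) = 0.2549 bar.
For a reversible adiabat, W_by_gas = (P₁V₁ − P₂V₂)/(γ−1).
W_by = (571000×0.00109 − 25490×0.0117) / (0.31) = 1046 J.
Q = 0 ⇒ ΔU = −W_by = -1046 J.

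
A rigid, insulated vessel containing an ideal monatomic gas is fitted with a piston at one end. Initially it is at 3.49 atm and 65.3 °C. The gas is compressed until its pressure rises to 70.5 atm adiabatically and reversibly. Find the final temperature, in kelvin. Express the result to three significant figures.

T₂ ≈ 1130 K

Adiabatic: T₂/T₁ = (P₂/P₁)^((γ−1)/γ).
For a monatomic ideal gas γ = 5/3, so (γ−1)/γ = 2/5.
T₁ = 65.3 °C = 338.4 K.
T₂ = 338.4 × (70.5/3.49)^(2/5) = 1126 K.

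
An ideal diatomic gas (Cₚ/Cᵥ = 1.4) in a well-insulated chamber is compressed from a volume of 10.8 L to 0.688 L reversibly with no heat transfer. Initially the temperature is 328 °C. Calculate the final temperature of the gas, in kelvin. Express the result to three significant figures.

T₂ ≈ 1810 K

For a reversible adiabat TV^(γ−1) is constant, so T₂ = T₁ (V₁/V₂)^(γ−1).
T₁ = 328 °C = 601.1 K.
T₂ = 601.1 × (10.8/0.688)^(0.4) = 1808 K.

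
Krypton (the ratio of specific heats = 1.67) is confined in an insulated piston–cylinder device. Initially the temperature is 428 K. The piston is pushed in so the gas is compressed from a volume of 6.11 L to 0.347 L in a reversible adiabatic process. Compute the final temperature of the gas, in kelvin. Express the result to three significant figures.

Adiabatic: T₁V₁^(γ−1) = T₂V₂^(γ−1) ⇒ T₂ = T₁ (V₁/V₂)^(γ−1).
T₂ = 428 × (6.11/0.347)^(0.67) = 2925 K.

T₂ ≈ 2920 K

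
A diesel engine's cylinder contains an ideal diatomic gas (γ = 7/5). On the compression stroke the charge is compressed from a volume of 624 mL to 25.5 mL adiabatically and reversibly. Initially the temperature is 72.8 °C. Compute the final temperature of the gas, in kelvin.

Adiabatic: T₁V₁^(γ−1) = T₂V₂^(γ−1) ⇒ T₂ = T₁ (V₁/V₂)^(γ−1).
T₁ = 72.8 °C = 345.9 K.
T₂ = 345.9 × (624/25.5)^(2/5) = 1243 K.

T₂ ≈ 1240 K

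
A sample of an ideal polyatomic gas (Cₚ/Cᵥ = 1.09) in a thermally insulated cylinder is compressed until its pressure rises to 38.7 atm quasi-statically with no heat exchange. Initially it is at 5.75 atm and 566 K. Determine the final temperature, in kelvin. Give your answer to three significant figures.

T₂ ≈ 663 K

Along an adiabat T P^((1−γ)/γ) is constant, so T₂ = T₁ (P₂/P₁)^((γ−1)/γ).
T₂ = 566 × (38.7/5.75)^(0.0826) = 662.5 K.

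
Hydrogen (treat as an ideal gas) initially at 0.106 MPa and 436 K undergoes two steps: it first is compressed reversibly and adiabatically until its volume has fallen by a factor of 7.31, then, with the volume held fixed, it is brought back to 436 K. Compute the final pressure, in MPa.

For a diatomic ideal gas γ = 7/5.
Adiabatic step (PV^γ = const): P₂ = 0.106×7.31^(7/5) = 1.717 MPa; T₂ = 436×7.31^(2/5) = 966.2 K.
Isochoric: P₃ = P₂(T₃/T₂) = 1.717 × (436/966.2) = 0.7749 MPa.

P₃ ≈ 0.775 MPa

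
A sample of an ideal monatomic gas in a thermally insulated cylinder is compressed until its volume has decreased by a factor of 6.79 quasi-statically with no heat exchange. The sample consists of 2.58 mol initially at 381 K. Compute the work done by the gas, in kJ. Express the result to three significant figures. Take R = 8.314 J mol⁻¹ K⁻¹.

W ≈ -31.7 kJ

Adiabatic: T₁V₁^(γ−1) = T₂V₂^(γ−1) ⇒ T₂ = T₁ (V₁/V₂)^(γ−1).
γ = 5/3 for a monatomic ideal gas, so γ−1 = 2/3.
T₂ = 381 × 6.79^(2/3) = 1366 K.
Q = 0, so ΔU = W_on_gas = nCᵥΔT with Cᵥ = R/(γ−1) = 12.47 J/(mol·K).
ΔU = 2.58 × 12.47 × (1366 − 381) = 31700 J.
Work done by the gas = −ΔU = -31700 J.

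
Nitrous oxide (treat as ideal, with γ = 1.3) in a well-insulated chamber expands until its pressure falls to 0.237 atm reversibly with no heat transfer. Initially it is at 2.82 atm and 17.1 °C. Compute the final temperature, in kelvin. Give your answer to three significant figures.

Along an adiabat T P^((1−γ)/γ) is constant, so T₂ = T₁ (P₂/P₁)^((γ−1)/γ).
T₁ = 17.1 °C = 290.2 K.
T₂ = 290.2 × (0.237/2.82)^(0.231) = 163.9 K.

T₂ ≈ 164 K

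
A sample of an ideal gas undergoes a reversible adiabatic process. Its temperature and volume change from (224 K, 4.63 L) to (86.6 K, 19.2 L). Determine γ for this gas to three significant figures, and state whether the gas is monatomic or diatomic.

TV^(γ−1) = const ⇒ γ − 1 = ln(T₂/T₁) / ln(V₁/V₂).
γ = 1 + ln(86.6/224) / ln(4.63/19.2) = 1.668.
γ ≈ 1.67 is close to 5/3, so the gas is monatomic.

γ ≈ 1.67; monatomic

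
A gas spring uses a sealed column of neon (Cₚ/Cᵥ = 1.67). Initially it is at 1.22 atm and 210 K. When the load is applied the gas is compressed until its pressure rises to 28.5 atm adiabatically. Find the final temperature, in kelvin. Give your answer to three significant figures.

T₂ ≈ 743 K

Adiabatic: T₂/T₁ = (P₂/P₁)^((γ−1)/γ).
T₂ = 210 × (28.5/1.22)^(0.401) = 743.5 K.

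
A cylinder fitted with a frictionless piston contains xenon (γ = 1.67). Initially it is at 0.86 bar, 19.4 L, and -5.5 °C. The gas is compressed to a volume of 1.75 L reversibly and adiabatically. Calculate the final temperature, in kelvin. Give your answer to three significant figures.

For a reversible adiabat TV^(γ−1) is constant, so T₂ = T₁ (V₁/V₂)^(γ−1).
T₁ = -5.5 °C = 267.6 K.
T₂ = 267.6 × (19.4/1.75)^(0.67) = 1341 K.

T₂ ≈ 1340 K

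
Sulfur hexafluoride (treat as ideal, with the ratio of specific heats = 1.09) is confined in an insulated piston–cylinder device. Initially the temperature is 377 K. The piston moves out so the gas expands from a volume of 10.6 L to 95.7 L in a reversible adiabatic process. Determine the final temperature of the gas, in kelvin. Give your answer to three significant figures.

T₂ ≈ 309 K

Adiabatic: T₁V₁^(γ−1) = T₂V₂^(γ−1) ⇒ T₂ = T₁ (V₁/V₂)^(γ−1).
T₂ = 377 × (10.6/95.7)^(0.09) = 309.3 K.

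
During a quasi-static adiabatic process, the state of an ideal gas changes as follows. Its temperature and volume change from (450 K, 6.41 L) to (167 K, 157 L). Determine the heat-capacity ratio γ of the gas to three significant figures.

TV^(γ−1) = const ⇒ γ − 1 = ln(T₂/T₁) / ln(V₁/V₂).
γ = 1 + ln(167/450) / ln(6.41/157) = 1.31.

γ ≈ 1.31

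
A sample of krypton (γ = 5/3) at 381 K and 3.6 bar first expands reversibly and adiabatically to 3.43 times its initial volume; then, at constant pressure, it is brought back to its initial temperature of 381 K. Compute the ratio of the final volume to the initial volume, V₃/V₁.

Adiabatic step: V₂/V₁ = 3.43; T₂ = T₁·(1/3.43)^(2/3) = 167.5 K.
Isobaric step: V₃/V₂ = T₃/T₂ = 381/167.5.
V₃/V₁ = (V₂/V₁)(V₃/V₂) = 3.43 × (381/167.5) = 7.801.

V₃/V₁ ≈ 7.80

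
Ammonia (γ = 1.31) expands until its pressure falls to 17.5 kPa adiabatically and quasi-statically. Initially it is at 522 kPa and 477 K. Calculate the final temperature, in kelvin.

Adiabatic: T₂/T₁ = (P₂/P₁)^((γ−1)/γ).
T₂ = 477 × (17.5/522)^(0.237) = 213.6 K.

T₂ ≈ 214 K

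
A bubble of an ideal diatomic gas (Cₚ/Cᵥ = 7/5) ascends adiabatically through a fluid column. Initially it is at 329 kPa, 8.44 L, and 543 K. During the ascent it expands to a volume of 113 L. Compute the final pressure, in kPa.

P₂ ≈ 8.70 kPa

Since PV^γ is constant along a reversible adiabat, P₂ = P₁ (V₁/V₂)^γ.
P₂ = 329 × (8.44/113)^(7/5) = 8.705 kPa.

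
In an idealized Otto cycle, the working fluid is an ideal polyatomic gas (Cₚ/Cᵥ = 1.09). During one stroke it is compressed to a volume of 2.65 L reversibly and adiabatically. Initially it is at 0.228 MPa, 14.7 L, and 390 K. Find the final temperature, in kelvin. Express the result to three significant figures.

For a reversible adiabat TV^(γ−1) is constant, so T₂ = T₁ (V₁/V₂)^(γ−1).
T₂ = 390 × (14.7/2.65)^(0.09) = 455 K.

T₂ ≈ 455 K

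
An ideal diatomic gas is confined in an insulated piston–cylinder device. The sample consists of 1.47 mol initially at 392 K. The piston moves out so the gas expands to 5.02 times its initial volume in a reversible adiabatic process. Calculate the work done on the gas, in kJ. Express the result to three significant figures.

W ≈ -5.70 kJ

Adiabatic: T₁V₁^(γ−1) = T₂V₂^(γ−1) ⇒ T₂ = T₁ (V₁/V₂)^(γ−1).
γ = 7/5 for a diatomic ideal gas, so γ−1 = 2/5.
T₂ = 392 × (1/5.02)^(2/5) = 205.6 K.
Q = 0, so ΔU = W_on_gas = nCᵥΔT with Cᵥ = R/(γ−1) = 20.79 J/(mol·K).
ΔU = 1.47 × 20.79 × (205.6 − 392) = -5696 J.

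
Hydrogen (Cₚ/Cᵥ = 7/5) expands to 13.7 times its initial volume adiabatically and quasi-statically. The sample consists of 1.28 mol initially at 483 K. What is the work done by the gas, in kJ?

Adiabatic: T₁V₁^(γ−1) = T₂V₂^(γ−1) ⇒ T₂ = T₁ (V₁/V₂)^(γ−1).
T₂ = 483 × (1/13.7)^(2/5) = 169.5 K.
Q = 0, so ΔU = W_on_gas = nCᵥΔT with Cᵥ = R/(γ−1) = 20.79 J/(mol·K).
ΔU = 1.28 × 20.79 × (169.5 − 483) = -8340 J.
Work done by the gas = −ΔU = 8340 J.

W ≈ 8.34 kJ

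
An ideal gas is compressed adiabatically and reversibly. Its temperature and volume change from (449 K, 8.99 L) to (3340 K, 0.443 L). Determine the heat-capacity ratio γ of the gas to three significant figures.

γ ≈ 1.67

TV^(γ−1) = const ⇒ γ − 1 = ln(T₂/T₁) / ln(V₁/V₂).
γ = 1 + ln(3340/449) / ln(8.99/0.443) = 1.667.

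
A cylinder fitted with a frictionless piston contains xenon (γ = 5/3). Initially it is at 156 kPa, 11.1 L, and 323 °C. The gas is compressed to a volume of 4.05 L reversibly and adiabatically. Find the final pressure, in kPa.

P₂ ≈ 837 kPa

Since PV^γ is constant along a reversible adiabat, P₂ = P₁ (V₁/V₂)^γ.
P₂ = 156 × (11.1/4.05)^(5/3) = 837.3 kPa.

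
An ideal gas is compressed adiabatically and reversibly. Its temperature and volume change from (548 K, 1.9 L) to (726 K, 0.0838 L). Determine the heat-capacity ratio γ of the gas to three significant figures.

TV^(γ−1) = const ⇒ γ − 1 = ln(T₂/T₁) / ln(V₁/V₂).
γ = 1 + ln(726/548) / ln(1.9/0.0838) = 1.09.

γ ≈ 1.09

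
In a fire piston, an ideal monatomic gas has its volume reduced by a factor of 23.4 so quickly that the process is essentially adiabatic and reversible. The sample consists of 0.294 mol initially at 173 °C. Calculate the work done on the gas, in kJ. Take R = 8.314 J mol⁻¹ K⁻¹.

W ≈ 11.7 kJ

Adiabatic: T₁V₁^(γ−1) = T₂V₂^(γ−1) ⇒ T₂ = T₁ (V₁/V₂)^(γ−1).
γ = 5/3 for a monatomic ideal gas, so γ−1 = 2/3.
T₁ = 173 °C = 446.1 K.
T₂ = 446.1 × 23.4^(2/3) = 3650 K.
Q = 0, so ΔU = W_on_gas = nCᵥΔT with Cᵥ = R/(γ−1) = 12.47 J/(mol·K).
ΔU = 0.294 × 12.47 × (3650 − 446.1) = 11750 J.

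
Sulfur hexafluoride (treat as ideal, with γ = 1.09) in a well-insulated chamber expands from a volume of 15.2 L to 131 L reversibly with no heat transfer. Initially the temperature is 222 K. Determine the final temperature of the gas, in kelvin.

T₂ ≈ 183 K

Adiabatic: T₁V₁^(γ−1) = T₂V₂^(γ−1) ⇒ T₂ = T₁ (V₁/V₂)^(γ−1).
T₂ = 222 × (15.2/131)^(0.09) = 182.9 K.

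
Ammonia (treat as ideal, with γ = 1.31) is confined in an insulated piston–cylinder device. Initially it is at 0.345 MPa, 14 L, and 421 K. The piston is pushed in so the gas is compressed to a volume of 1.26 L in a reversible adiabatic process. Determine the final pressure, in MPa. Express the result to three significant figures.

Adiabatic: P₁V₁^γ = P₂V₂^γ ⇒ P₂ = P₁ (V₁/V₂)^γ.
P₂ = 0.345 × (14/1.26)^(1.31) = 8.087 MPa.

P₂ ≈ 8.09 MPa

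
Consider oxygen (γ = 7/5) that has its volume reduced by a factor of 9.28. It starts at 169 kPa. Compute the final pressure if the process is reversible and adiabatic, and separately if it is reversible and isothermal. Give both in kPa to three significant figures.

adiabatic: 3820 kPa; isothermal: 1570 kPa

Isothermal: P₂ = P₁(V₁/V₂) = 169×9.28 = 1568 kPa.
Adiabatic: P₂ = P₁(V₁/V₂)^γ = 169×9.28^(7/5) = 3823 kPa.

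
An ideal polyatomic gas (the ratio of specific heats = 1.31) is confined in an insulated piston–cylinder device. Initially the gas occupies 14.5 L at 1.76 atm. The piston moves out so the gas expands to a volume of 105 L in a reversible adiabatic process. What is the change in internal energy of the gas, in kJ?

ΔU ≈ -3.83 kJ

P₂ = P₁(V₁/V₂)^γ = 1.76×(14.5/105)^(1.31) = 0.1316 atm.
For a reversible adiabat, W_by_gas = (P₁V₁ − P₂V₂)/(γ−1).
W_by = (178300×0.0145 − 13330×0.105) / (0.31) = 3826 J.
Q = 0 ⇒ ΔU = −W_by = -3826 J.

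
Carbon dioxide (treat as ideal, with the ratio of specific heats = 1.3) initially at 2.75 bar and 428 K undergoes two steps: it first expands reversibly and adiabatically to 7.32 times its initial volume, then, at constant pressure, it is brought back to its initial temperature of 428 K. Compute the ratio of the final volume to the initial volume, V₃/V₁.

Adiabatic step: V₂/V₁ = 7.32; T₂ = T₁·(1/7.32)^(0.3) = 235.6 K.
Isobaric step: V₃/V₂ = T₃/T₂ = 428/235.6.
V₃/V₁ = (V₂/V₁)(V₃/V₂) = 7.32 × (428/235.6) = 13.3.

V₃/V₁ ≈ 13.3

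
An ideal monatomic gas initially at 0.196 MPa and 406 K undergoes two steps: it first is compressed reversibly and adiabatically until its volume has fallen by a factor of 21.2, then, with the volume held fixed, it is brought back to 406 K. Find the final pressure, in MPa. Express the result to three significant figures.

For a monatomic ideal gas γ = 5/3.
Adiabatic step (PV^γ = const): P₂ = 0.196×21.2^(5/3) = 31.83 MPa; T₂ = 406×21.2^(2/3) = 3110 K.
Isochoric: P₃ = P₂(T₃/T₂) = 31.83 × (406/3110) = 4.155 MPa.

P₃ ≈ 4.16 MPa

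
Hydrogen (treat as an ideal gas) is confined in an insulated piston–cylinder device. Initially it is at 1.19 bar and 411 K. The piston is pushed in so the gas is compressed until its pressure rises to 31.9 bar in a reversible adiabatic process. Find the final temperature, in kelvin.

Adiabatic: T₂/T₁ = (P₂/P₁)^((γ−1)/γ).
For a diatomic ideal gas γ = 7/5, so (γ−1)/γ = 2/7.
T₂ = 411 × (31.9/1.19)^(2/7) = 1052 K.

T₂ ≈ 1050 K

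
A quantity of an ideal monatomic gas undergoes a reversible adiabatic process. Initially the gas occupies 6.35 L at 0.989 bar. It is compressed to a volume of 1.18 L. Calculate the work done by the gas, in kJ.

W ≈ -1.95 kJ

γ = 5/3 for a monatomic ideal gas.
P₂ = P₁(V₁/V₂)^γ = 0.989×(6.35/1.18)^(5/3) = 16.34 bar.
For a reversible adiabat, W_by_gas = (P₁V₁ − P₂V₂)/(γ−1).
W_by = (98900×0.00635 − 1.634×10^6×0.00118) / (2/3) = -1951 J.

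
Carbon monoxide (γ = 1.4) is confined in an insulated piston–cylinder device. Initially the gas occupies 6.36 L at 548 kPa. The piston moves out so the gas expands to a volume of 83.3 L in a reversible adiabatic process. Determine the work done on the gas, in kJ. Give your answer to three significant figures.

W ≈ -5.60 kJ

P₂ = P₁(V₁/V₂)^γ = 548×(6.36/83.3)^(1.4) = 14.95 kPa.
For a reversible adiabat, W_by_gas = (P₁V₁ − P₂V₂)/(γ−1).
W_by = (548000×0.00636 − 14950×0.0833) / (0.4) = 5599 J.
W_on_gas = −W_by = -5599 J.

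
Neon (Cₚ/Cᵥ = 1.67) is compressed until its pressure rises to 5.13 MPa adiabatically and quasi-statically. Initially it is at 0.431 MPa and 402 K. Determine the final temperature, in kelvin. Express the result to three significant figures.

T₂ ≈ 1090 K

Along an adiabat T P^((1−γ)/γ) is constant, so T₂ = T₁ (P₂/P₁)^((γ−1)/γ).
T₂ = 402 × (5.13/0.431)^(0.401) = 1086 K.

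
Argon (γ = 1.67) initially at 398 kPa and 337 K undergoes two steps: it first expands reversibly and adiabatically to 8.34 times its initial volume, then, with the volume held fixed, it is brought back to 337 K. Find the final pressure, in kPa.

P₃ ≈ 47.7 kPa

Adiabatic step (PV^γ = const): P₂ = 398×(1/8.34)^(1.67) = 11.52 kPa; T₂ = 337×(1/8.34)^(0.67) = 81.37 K.
Isochoric: P₃ = P₂(T₃/T₂) = 11.52 × (337/81.37) = 47.72 kPa.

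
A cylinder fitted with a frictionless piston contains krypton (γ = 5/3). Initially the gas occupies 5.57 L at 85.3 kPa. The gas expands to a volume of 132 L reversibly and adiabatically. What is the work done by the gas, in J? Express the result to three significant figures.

P₂ = P₁(V₁/V₂)^γ = 85.3×(5.57/132)^(5/3) = 0.4363 kPa.
For a reversible adiabat, W_by_gas = (P₁V₁ − P₂V₂)/(γ−1).
W_by = (85300×0.00557 − 436.3×0.132) / (2/3) = 626.3 J.

W ≈ 626 J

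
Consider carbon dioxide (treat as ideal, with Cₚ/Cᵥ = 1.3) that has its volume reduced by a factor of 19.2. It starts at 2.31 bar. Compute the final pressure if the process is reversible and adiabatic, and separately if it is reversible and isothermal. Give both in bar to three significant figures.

adiabatic: 108 bar; isothermal: 44.4 bar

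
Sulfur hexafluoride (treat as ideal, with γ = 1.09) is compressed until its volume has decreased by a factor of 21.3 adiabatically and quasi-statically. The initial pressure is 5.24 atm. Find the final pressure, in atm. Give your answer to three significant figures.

P₂ ≈ 147 atm

Adiabatic: P₁V₁^γ = P₂V₂^γ ⇒ P₂ = P₁ (V₁/V₂)^γ.
P₂ = 5.24 × 21.3^(1.09) = 147 atm.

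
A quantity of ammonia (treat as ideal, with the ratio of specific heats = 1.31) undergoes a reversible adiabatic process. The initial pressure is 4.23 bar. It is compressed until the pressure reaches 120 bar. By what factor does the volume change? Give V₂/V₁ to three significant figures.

V₂/V₁ ≈ 0.0778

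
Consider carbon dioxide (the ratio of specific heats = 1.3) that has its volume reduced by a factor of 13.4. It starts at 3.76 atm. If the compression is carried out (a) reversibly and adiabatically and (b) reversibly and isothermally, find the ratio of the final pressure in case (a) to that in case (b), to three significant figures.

Isothermal: P_b = P₁(V₁/V₂) = 3.76×13.4.
Adiabatic: P_a = P₁(V₁/V₂)^γ = 3.76×13.4^(1.3).
P_a/P_b = (V₁/V₂)^(γ−1) = 13.4^(0.3) = 2.178.

P_adiabatic / P_isothermal ≈ 2.18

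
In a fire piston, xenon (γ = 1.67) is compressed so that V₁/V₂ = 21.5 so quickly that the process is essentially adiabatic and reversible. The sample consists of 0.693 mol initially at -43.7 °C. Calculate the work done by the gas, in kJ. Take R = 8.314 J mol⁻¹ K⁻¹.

Adiabatic: T₁V₁^(γ−1) = T₂V₂^(γ−1) ⇒ T₂ = T₁ (V₁/V₂)^(γ−1).
T₁ = -43.7 °C = 229.4 K.
T₂ = 229.4 × 21.5^(0.67) = 1792 K.
Q = 0, so ΔU = W_on_gas = nCᵥΔT with Cᵥ = R/(γ−1) = 12.41 J/(mol·K).
ΔU = 0.693 × 12.41 × (1792 − 229.4) = 13440 J.
Work done by the gas = −ΔU = -13440 J.

W ≈ -13.4 kJ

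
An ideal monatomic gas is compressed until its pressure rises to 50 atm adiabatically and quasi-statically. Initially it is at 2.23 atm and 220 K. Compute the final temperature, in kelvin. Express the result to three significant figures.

T₂ ≈ 763 K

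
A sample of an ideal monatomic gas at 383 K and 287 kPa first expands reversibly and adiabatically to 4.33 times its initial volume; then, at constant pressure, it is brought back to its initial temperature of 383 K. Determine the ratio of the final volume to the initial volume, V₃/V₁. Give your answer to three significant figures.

V₃/V₁ ≈ 11.5

For a monatomic ideal gas γ = 5/3.
Adiabatic step: V₂/V₁ = 4.33; T₂ = T₁·(1/4.33)^(2/3) = 144.2 K.
Isobaric step: V₃/V₂ = T₃/T₂ = 383/144.2.
V₃/V₁ = (V₂/V₁)(V₃/V₂) = 4.33 × (383/144.2) = 11.5.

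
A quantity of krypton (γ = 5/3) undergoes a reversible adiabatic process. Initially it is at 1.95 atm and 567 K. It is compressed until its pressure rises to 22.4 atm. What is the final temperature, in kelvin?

T₂ ≈ 1510 K

Adiabatic: T₂/T₁ = (P₂/P₁)^((γ−1)/γ).
T₂ = 567 × (22.4/1.95)^(2/5) = 1505 K.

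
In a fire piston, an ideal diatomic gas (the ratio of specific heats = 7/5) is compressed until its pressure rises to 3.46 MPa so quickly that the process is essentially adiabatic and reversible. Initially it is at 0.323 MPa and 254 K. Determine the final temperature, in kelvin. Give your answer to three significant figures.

T₂ ≈ 500 K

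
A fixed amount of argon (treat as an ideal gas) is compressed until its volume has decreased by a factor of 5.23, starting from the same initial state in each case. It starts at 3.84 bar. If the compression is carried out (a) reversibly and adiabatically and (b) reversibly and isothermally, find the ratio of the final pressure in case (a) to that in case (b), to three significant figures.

P_adiabatic / P_isothermal ≈ 3.01

For a monatomic ideal gas γ = 5/3.
Isothermal: P_b = P₁(V₁/V₂) = 3.84×5.23.
Adiabatic: P_a = P₁(V₁/V₂)^γ = 3.84×5.23^(5/3).
P_a/P_b = (V₁/V₂)^(γ−1) = 5.23^(2/3) = 3.013.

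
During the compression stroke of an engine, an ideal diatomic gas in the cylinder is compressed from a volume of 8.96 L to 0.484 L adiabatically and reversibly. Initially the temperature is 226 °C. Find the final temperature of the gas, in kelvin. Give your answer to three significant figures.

T₂ ≈ 1600 K

For a reversible adiabat TV^(γ−1) is constant, so T₂ = T₁ (V₁/V₂)^(γ−1).
For a diatomic ideal gas γ = 7/5, so γ−1 = 2/5.
T₁ = 226 °C = 499.1 K.
T₂ = 499.1 × (8.96/0.484)^(2/5) = 1604 K.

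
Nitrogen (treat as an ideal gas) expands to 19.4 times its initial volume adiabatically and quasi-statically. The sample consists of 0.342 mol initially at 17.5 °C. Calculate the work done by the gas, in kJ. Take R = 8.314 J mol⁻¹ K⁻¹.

W ≈ 1.44 kJ

For a reversible adiabat TV^(γ−1) is constant, so T₂ = T₁ (V₁/V₂)^(γ−1).
γ = 7/5 for a diatomic ideal gas, so γ−1 = 2/5.
T₁ = 17.5 °C = 290.6 K.
T₂ = 290.6 × (1/19.4)^(2/5) = 88.77 K.
Q = 0, so ΔU = W_on_gas = nCᵥΔT with Cᵥ = R/(γ−1) = 20.79 J/(mol·K).
ΔU = 0.342 × 20.79 × (88.77 − 290.6) = -1435 J.
Work done by the gas = −ΔU = 1435 J.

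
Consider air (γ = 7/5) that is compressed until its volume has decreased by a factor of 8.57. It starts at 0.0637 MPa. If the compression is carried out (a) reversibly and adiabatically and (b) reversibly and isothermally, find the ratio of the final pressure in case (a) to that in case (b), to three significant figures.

Isothermal: P_b = P₁(V₁/V₂) = 0.0637×8.57.
Adiabatic: P_a = P₁(V₁/V₂)^γ = 0.0637×8.57^(7/5).
P_a/P_b = (V₁/V₂)^(γ−1) = 8.57^(2/5) = 2.362.

P_adiabatic / P_isothermal ≈ 2.36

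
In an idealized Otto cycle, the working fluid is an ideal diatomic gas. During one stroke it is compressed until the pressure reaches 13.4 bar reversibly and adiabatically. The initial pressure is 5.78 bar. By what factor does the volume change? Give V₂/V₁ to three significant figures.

V₂/V₁ ≈ 0.548

From PV^γ = const, V₂/V₁ = (P₁/P₂)^(1/γ).
For a diatomic ideal gas γ = 7/5.
V₂/V₁ = (5.78/13.4)^(5/7) = 0.5485.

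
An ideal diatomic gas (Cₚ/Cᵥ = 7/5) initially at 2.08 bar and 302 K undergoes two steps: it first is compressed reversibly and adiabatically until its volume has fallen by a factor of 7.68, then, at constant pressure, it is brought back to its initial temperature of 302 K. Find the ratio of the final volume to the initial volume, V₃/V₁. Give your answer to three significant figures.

Adiabatic step: V₂/V₁ = 0.1302; T₂ = T₁·7.68^(2/5) = 682.6 K.
Isobaric step: V₃/V₂ = T₃/T₂ = 302/682.6.
V₃/V₁ = (V₂/V₁)(V₃/V₂) = 0.1302 × (302/682.6) = 0.05761.

V₃/V₁ ≈ 0.0576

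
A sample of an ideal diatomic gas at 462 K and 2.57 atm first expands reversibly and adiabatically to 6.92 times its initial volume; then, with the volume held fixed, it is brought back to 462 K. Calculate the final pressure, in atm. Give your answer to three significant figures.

For a diatomic ideal gas γ = 7/5.
Adiabatic step (PV^γ = const): P₂ = 2.57×(1/6.92)^(7/5) = 0.1713 atm; T₂ = 462×(1/6.92)^(2/5) = 213.1 K.
Isochoric: P₃ = P₂(T₃/T₂) = 0.1713 × (462/213.1) = 0.3714 atm.

P₃ ≈ 0.371 atm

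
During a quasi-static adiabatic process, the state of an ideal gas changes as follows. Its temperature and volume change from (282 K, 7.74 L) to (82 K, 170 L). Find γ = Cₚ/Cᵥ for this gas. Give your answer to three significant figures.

γ ≈ 1.40

TV^(γ−1) = const ⇒ γ − 1 = ln(T₂/T₁) / ln(V₁/V₂).
γ = 1 + ln(82/282) / ln(7.74/170) = 1.4.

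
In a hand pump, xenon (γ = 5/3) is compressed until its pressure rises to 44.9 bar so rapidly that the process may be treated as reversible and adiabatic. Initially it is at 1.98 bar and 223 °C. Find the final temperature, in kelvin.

T₂ ≈ 1730 K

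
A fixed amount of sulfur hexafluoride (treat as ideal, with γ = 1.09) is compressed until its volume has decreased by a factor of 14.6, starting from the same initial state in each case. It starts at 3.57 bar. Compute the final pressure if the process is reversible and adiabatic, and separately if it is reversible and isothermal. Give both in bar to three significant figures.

adiabatic: 66.3 bar; isothermal: 52.1 bar

Isothermal: P₂ = P₁(V₁/V₂) = 3.57×14.6 = 52.12 bar.
Adiabatic: P₂ = P₁(V₁/V₂)^γ = 3.57×14.6^(1.09) = 66.35 bar.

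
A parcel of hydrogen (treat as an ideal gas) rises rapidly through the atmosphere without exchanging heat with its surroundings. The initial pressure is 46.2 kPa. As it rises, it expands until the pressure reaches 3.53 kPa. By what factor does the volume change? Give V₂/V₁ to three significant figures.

V₂/V₁ ≈ 6.28

From PV^γ = const, V₂/V₁ = (P₁/P₂)^(1/γ).
For a diatomic ideal gas γ = 7/5.
V₂/V₁ = (46.2/3.53)^(5/7) = 6.277.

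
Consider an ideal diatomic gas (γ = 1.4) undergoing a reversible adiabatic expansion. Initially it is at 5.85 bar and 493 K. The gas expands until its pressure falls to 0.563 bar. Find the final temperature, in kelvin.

T₂ ≈ 253 K

Adiabatic: T₂/T₁ = (P₂/P₁)^((γ−1)/γ).
T₂ = 493 × (0.563/5.85)^(0.286) = 252.6 K.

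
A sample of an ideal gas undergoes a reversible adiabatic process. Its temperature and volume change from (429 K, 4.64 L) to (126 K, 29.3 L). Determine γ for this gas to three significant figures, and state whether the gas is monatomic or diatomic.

γ ≈ 1.66; monatomic

TV^(γ−1) = const ⇒ γ − 1 = ln(T₂/T₁) / ln(V₁/V₂).
γ = 1 + ln(126/429) / ln(4.64/29.3) = 1.665.
γ ≈ 1.66 is close to 5/3, so the gas is monatomic.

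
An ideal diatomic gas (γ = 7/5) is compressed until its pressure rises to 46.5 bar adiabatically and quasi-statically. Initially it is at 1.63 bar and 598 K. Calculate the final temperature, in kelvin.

T₂ ≈ 1560 K

Adiabatic: T₂/T₁ = (P₂/P₁)^((γ−1)/γ).
T₂ = 598 × (46.5/1.63)^(2/7) = 1558 K.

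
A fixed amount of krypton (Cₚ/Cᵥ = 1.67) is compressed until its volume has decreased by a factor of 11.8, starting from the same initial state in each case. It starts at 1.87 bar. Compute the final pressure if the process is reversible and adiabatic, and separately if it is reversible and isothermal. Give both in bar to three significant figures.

adiabatic: 115 bar; isothermal: 22.1 bar

Isothermal: P₂ = P₁(V₁/V₂) = 1.87×11.8 = 22.07 bar.
Adiabatic: P₂ = P₁(V₁/V₂)^γ = 1.87×11.8^(1.67) = 115.3 bar.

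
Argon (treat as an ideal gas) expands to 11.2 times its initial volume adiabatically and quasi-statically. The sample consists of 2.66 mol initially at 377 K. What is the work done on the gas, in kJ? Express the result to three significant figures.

Adiabatic: T₁V₁^(γ−1) = T₂V₂^(γ−1) ⇒ T₂ = T₁ (V₁/V₂)^(γ−1).
γ = 5/3 for a monatomic ideal gas, so γ−1 = 2/3.
T₂ = 377 × (1/11.2)^(2/3) = 75.31 K.
Q = 0, so ΔU = W_on_gas = nCᵥΔT with Cᵥ = R/(γ−1) = 12.47 J/(mol·K).
ΔU = 2.66 × 12.47 × (75.31 − 377) = -10010 J.

W ≈ -10.0 kJ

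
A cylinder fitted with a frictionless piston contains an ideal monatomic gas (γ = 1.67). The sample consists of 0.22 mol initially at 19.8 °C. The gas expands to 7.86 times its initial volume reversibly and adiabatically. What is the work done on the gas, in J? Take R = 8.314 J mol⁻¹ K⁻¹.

For a reversible adiabat TV^(γ−1) is constant, so T₂ = T₁ (V₁/V₂)^(γ−1).
T₁ = 19.8 °C = 292.9 K.
T₂ = 292.9 × (1/7.86)^(0.67) = 73.6 K.
Q = 0, so ΔU = W_on_gas = nCᵥΔT with Cᵥ = R/(γ−1) = 12.41 J/(mol·K).
ΔU = 0.22 × 12.41 × (73.6 − 292.9) = -598.8 J.

W ≈ -599 J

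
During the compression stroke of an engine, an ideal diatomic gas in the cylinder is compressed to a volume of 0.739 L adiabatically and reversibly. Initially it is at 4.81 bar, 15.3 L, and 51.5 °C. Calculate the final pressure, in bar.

P₂ ≈ 335 bar

Adiabatic: P₁V₁^γ = P₂V₂^γ ⇒ P₂ = P₁ (V₁/V₂)^γ.
γ = 7/5 for a diatomic ideal gas.
P₂ = 4.81 × (15.3/0.739)^(7/5) = 334.7 bar.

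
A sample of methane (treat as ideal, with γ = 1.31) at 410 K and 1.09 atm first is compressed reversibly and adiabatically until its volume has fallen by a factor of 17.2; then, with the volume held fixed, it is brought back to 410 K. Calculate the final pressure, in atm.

Adiabatic step (PV^γ = const): P₂ = 1.09×17.2^(1.31) = 45.29 atm; T₂ = 410×17.2^(0.31) = 990.4 K.
Isochoric: P₃ = P₂(T₃/T₂) = 45.29 × (410/990.4) = 18.75 atm.

P₃ ≈ 18.7 atm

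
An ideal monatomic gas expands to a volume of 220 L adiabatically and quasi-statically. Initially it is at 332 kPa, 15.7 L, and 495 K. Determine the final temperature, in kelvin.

Adiabatic: T₁V₁^(γ−1) = T₂V₂^(γ−1) ⇒ T₂ = T₁ (V₁/V₂)^(γ−1).
γ = 5/3 for a monatomic ideal gas.
T₂ = 495 × (15.7/220)^(2/3) = 85.16 K.

T₂ ≈ 85.2 K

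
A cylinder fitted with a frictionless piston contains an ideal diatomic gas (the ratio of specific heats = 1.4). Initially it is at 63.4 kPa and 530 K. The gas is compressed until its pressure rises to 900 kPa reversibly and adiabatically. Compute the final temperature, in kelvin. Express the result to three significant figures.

T₂ ≈ 1130 K

Along an adiabat T P^((1−γ)/γ) is constant, so T₂ = T₁ (P₂/P₁)^((γ−1)/γ).
T₂ = 530 × (900/63.4)^(0.286) = 1131 K.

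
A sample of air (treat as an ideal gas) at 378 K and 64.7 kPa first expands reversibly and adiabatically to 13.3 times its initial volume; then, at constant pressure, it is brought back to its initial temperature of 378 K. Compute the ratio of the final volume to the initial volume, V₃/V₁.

For a diatomic ideal gas γ = 7/5.
Adiabatic step: V₂/V₁ = 13.3; T₂ = T₁·(1/13.3)^(2/5) = 134.3 K.
Isobaric step: V₃/V₂ = T₃/T₂ = 378/134.3.
V₃/V₁ = (V₂/V₁)(V₃/V₂) = 13.3 × (378/134.3) = 37.44.

V₃/V₁ ≈ 37.4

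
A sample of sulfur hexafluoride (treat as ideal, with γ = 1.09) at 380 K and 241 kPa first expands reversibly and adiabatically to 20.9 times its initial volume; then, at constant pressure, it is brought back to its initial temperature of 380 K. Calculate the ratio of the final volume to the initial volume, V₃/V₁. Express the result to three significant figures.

V₃/V₁ ≈ 27.5

Adiabatic step: V₂/V₁ = 20.9; T₂ = T₁·(1/20.9)^(0.09) = 289 K.
Isobaric step: V₃/V₂ = T₃/T₂ = 380/289.
V₃/V₁ = (V₂/V₁)(V₃/V₂) = 20.9 × (380/289) = 27.48.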